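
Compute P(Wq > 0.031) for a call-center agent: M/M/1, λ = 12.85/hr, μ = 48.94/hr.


ρ = 12.85/48.94 = 0.2626
P(Wq > t) = ρ·e^{−(μ−λ)t} = 0.2626·e^{−1.1188}
= 0.2626·0.326675 = 0.085774

Final: 0.085774


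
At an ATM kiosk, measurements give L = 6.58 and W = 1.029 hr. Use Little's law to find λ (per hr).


λ = L/W = 6.58/1.029 = 6.3946 /hr

Final: 6.3946 /hr


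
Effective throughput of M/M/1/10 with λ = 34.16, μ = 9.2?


ρ = 3.7130; P_K = (1−ρ)ρ^10/(1−ρ^11) = 0.730680
λ_eff = λ(1 − P_K) = 34.16·(1 − 0.730680) = 34.16·0.269320 = 9.2000 /hr

Final: 9.2000 /hr


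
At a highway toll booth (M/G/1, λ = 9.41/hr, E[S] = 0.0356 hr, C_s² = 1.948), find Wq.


ρ = λ·E[S] = 9.41·0.0356 = 0.3350
E[S²] = E[S]²(1+C_s²) = 0.0356²·(1+1.948) = 0.003736
Wq = λ·E[S²]/(2(1−ρ)) = 9.41·0.003736/(2·0.6650) = 0.02643 hr

Final: 0.02643 hr


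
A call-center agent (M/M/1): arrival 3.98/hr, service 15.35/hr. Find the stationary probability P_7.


ρ = 3.98/15.35 = 0.2593
P_n = (1−ρ)·ρ^n = (1 − 0.2593)·0.2593^7 = 0.7407·0.00007878 = 0.00005835

Final: 0.00005835


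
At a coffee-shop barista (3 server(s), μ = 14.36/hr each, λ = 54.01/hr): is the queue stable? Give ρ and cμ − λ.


Total capacity cμ = 3·14.36 = 43.08/hr
ρ = λ/(cμ) = 54.01/43.08 = 1.2537
Stable ⇔ ρ < 1: NO
Spare capacity = cμ − λ = 43.08 − 54.01 = -10.93/hr

Final: ρ = 1.2537; unstable; margin = -10.93/hr


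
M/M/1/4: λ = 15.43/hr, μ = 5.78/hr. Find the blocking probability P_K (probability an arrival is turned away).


ρ = λ/μ = 15.43/5.78 = 2.6696
P_K = (1−ρ)ρ^K/(1−ρ^(K+1)) = (-1.6696·50.786976)/(1 − 135.578379)
= -84.791404/-134.578379 = 0.630052

Final: 0.630052


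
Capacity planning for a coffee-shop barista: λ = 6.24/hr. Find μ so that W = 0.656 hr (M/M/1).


W = 1/(μ−λ) ⇒ μ − λ = 1/W = 1/0.656 = 1.5244
μ = λ + 1/W = 6.24 + 1.5244 = 7.7644 per hr

Final: 7.7644 /hr


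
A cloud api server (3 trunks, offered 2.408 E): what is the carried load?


B(3,2.408) = 0.269519 (Erlang-B)
Carried load = a(1 − B) = 2.408·(1 − 0.269519) = 2.408·0.730481 = 1.7590 E

Final: 1.7590 Erlangs


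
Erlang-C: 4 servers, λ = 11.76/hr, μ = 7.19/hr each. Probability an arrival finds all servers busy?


a = λ/μ = 1.6356; ρ = a/4 = 0.4089
P₀ = 0.192051 (from M/M/c formula)
C(c,a) = [a^c/(c!(1−ρ))]·P₀ = [7.15672/(24·0.5911)]·0.192051
= 0.50448·0.192051 = 0.096886

Final: 0.096886


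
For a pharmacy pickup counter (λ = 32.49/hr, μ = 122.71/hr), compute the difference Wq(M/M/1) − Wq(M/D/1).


ρ = 32.49/122.71 = 0.2648
Wq(M/M/1) = ρ/(μ−λ) = 0.2648/90.22 = 0.002935 hr
Wq(M/D/1) = ρ/(2(μ−λ)) = 0.001467 hr
Savings = 0.002935 − 0.001467 = 0.001467 hr

Final: 0.001467 hr


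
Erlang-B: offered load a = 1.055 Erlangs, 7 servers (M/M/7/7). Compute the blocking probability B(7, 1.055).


B(c,a) = (a^c/c!) / Σ_{k=0}^{c} a^k/k!
a^7/7! = 0.0002886
Σ terms (k=0..7): 1.00000 + 1.05500 + 0.55651 + 0.19571 + 0.05162 + 0.01089 + 0.001915 + 0.0002886 = 2.871932
B = 0.0002886/2.871932 = 0.0001005

Final: 0.0001005


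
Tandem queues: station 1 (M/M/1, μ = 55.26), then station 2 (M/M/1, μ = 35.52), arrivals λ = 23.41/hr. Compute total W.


Each node sees arrival rate λ = 23.41/hr (tandem ⇒ throughput preserved).
W₁ = 1/(μ₁−λ) = 1/(55.26−23.41) = 0.03140 hr
W₂ = 1/(μ₂−λ) = 1/(35.52−23.41) = 0.08258 hr
W_total = W₁ + W₂ = 0.03140 + 0.08258 = 0.11397 hr

Final: 0.11397 hr


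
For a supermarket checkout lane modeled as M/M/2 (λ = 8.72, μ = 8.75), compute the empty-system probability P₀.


a = λ/μ = 8.72/8.75 = 0.9966; ρ = a/c = 0.4983
Σ_{k=0}^{1} a^k/k! (terms k=0..1) = 1.00000 + 0.99657 = 1.99657
Tail: a^2/(2!(1−ρ)) = 0.99315/(2·0.5017) = 0.98976
P₀ = 1/(1.99657 + 0.98976) = 1/2.98633 = 0.334859

Final: 0.334859


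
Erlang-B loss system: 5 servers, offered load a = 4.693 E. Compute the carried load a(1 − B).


B(5,4.693) = 0.259464 (Erlang-B)
Carried load = a(1 − B) = 4.693·(1 − 0.259464) = 4.693·0.740536 = 3.4753 E

Final: 3.4753 Erlangs


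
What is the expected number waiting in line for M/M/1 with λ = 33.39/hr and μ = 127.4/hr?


ρ = 33.39/127.4 = 0.2621
Lq = ρ²/(1−ρ) = 0.06869/0.7379 = 0.09309

Final: 0.09309


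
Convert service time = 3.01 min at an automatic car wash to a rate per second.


μ = 1/(service time) in consistent units.
1 second = 0.0166667 min, so μ = 0.0166667/3.01 = 0.005537 per second

Final: 0.005537 /sec


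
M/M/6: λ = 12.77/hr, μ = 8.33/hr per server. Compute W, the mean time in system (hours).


a = 1.5330; ρ = 0.2555; P₀ = 0.215822
Lq = P₀·a^c·ρ/(c!(1−ρ)²) = 0.001794
Wq = Lq/λ = 0.001794/12.77 = 0.0001404 hr
W = Wq + 1/μ = 0.0001404 + 0.12005 = 0.12019 hr

Final: 0.12019 hr


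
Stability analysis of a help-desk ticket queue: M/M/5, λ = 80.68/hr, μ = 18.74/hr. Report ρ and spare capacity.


Total capacity cμ = 5·18.74 = 93.70/hr
ρ = λ/(cμ) = 80.68/93.70 = 0.8610
Stable ⇔ ρ < 1: YES
Spare capacity = cμ − λ = 93.70 − 80.68 = 13.02/hr

Final: ρ = 0.8610; stable; margin = 13.02/hr


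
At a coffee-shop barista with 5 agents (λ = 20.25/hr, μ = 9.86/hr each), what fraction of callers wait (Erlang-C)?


a = λ/μ = 2.0538; ρ = a/5 = 0.4108
P₀ = 0.127154 (from M/M/c formula)
C(c,a) = [a^c/(c!(1−ρ))]·P₀ = [36.53765/(120·0.5892)]·0.127154
= 0.51673·0.127154 = 0.065704

Final: 0.065704


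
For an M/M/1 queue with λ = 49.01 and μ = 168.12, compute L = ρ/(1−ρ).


ρ = λ/μ = 49.01/168.12 = 0.2915
L = ρ/(1−ρ) = 0.2915/(1 − 0.2915) = 0.2915/0.7085 = 0.4115

Final: 0.4115


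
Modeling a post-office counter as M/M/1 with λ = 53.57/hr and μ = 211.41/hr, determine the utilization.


ρ = λ/μ = 53.57/211.41 = 0.2534

Final: 0.2534


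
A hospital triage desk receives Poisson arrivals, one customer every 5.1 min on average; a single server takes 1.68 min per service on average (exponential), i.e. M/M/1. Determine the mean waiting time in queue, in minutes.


λ = 60/5.1 = 11.7647 /hr
μ = 60/1.68 = 35.7143 /hr
ρ = λ/μ = 11.7647/35.7143 = 0.3294
Wq = ρ/(μ−λ) = 0.3294/(35.7143−11.7647) = 0.01375 hr
In minutes: 0.01375·60 = 0.8253 min

Final: 0.8253 min


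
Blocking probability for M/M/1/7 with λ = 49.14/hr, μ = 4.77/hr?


ρ = λ/μ = 49.14/4.77 = 10.3019
P_K = (1−ρ)ρ^K/(1−ρ^(K+1)) = (-9.3019·12314517.825623)/(1 − 126862768.543212)
= -114548250.717589/-126862767.543212 = 0.902930

Final: 0.902930


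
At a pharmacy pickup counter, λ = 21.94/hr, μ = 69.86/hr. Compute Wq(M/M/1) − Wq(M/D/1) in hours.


ρ = 21.94/69.86 = 0.3141
Wq(M/M/1) = ρ/(μ−λ) = 0.3141/47.92 = 0.006554 hr
Wq(M/D/1) = ρ/(2(μ−λ)) = 0.003277 hr
Savings = 0.006554 − 0.003277 = 0.003277 hr

Final: 0.003277 hr


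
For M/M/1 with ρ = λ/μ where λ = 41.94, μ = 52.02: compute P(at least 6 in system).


ρ = 41.94/52.02 = 0.8062
P(N ≥ n) = ρ^n = 0.8062^6 = 0.274630

Final: 0.274630


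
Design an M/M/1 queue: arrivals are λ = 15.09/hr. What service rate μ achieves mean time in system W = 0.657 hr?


W = 1/(μ−λ) ⇒ μ − λ = 1/W = 1/0.657 = 1.5221
μ = λ + 1/W = 15.09 + 1.5221 = 16.6121 per hr

Final: 16.6121 /hr


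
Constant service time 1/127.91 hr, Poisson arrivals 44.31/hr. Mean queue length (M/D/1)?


ρ = 44.31/127.91 = 0.3464
M/D/1: Lq = ρ²/(2(1−ρ)) = 0.1200/(2·0.6536) = 0.09180

Final: 0.09180


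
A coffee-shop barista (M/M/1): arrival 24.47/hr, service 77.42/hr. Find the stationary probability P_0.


ρ = 24.47/77.42 = 0.3161
P_n = (1−ρ)·ρ^n = (1 − 0.3161)·0.3161^0 = 0.6839·1.000000 = 0.683932

Final: 0.683932


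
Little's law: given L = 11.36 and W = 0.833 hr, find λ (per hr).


λ = L/W = 11.36/0.833 = 13.6375 /hr

Final: 13.6375 /hr


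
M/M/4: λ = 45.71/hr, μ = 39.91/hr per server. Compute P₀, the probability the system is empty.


a = λ/μ = 45.71/39.91 = 1.1453; ρ = a/c = 0.2863
Σ_{k=0}^{3} a^k/k! (terms k=0..3) = 1.00000 + 1.14533 + 0.65589 + 0.25040 = 3.05162
Tail: a^4/(4!(1−ρ)) = 1.72075/(24·0.7137) = 0.10046
P₀ = 1/(3.05162 + 0.10046) = 1/3.15208 = 0.317251

Final: 0.317251


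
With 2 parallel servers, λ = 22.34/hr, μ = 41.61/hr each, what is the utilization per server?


ρ = λ/(cμ) = 22.34/(2·41.61) = 22.34/83.22 = 0.2684

Final: 0.2684


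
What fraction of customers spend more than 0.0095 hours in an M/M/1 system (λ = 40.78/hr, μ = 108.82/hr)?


W ~ Exponential(μ−λ) for M/M/1.
μ − λ = 108.82 − 40.78 = 68.0400
P(W > t) = e^{−(μ−λ)t} = e^{−0.6464} = 0.523939

Final: 0.523939


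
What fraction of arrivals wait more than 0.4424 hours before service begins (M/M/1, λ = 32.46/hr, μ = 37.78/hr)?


ρ = 32.46/37.78 = 0.8592
P(Wq > t) = ρ·e^{−(μ−λ)t} = 0.8592·e^{−2.3536}
= 0.8592·0.095029 = 0.081648

Final: 0.081648


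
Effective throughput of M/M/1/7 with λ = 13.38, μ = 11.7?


ρ = 1.1436; P_K = (1−ρ)ρ^7/(1−ρ^8) = 0.190779
λ_eff = λ(1 − P_K) = 13.38·(1 − 0.190779) = 13.38·0.809221 = 10.8274 /hr

Final: 10.8274 /hr


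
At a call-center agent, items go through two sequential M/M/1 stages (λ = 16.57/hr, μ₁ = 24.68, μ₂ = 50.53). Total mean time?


Each node sees arrival rate λ = 16.57/hr (tandem ⇒ throughput preserved).
W₁ = 1/(μ₁−λ) = 1/(24.68−16.57) = 0.12330 hr
W₂ = 1/(μ₂−λ) = 1/(50.53−16.57) = 0.02945 hr
W_total = W₁ + W₂ = 0.12330 + 0.02945 = 0.15275 hr

Final: 0.15275 hr


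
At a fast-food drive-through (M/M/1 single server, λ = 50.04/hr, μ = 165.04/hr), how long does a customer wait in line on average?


ρ = 50.04/165.04 = 0.3032
Wq = ρ/(μ−λ) = 0.3032/(165.04 − 50.04) = 0.3032/115.00 = 0.002637 hr

Final: 0.002637 hr


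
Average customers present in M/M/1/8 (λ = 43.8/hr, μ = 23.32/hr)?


ρ = 43.8/23.32 = 1.8782
L = ρ[1 − (K+1)ρ^K + Kρ^(K+1)] / [(1−ρ)(1−ρ^(K+1))]
Numerator: 1.8782·(1 − 9·154.869008 + 8·290.877467) = 1754.627001
Denominator: (-0.8782)·(-289.877467) = 254.575065
L = 1754.627001/254.575065 = 6.8924

Final: 6.8924


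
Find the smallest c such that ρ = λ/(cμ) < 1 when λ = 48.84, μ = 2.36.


Stability requires cμ > λ ⇔ c > λ/μ.
λ/μ = 48.84/2.36 = 20.6949
Minimum integer c = ⌊20.6949⌋ + 1 = 21
Check: 21·2.36 = 49.56 > 48.84, while 20·2.36 = 47.20 ≤ 48.84

Final: 21 servers


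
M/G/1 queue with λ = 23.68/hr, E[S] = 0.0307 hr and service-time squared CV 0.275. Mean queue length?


ρ = λ·E[S] = 23.68·0.0307 = 0.7270
Lq = ρ²(1+C_s²)/(2(1−ρ)) = 0.5285·(1+0.275)/(2·0.2730)
= 0.5285·1.2750/0.5460 = 1.23401

Final: 1.23401


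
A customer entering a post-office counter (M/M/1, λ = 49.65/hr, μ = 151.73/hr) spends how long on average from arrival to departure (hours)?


W = 1/(μ−λ) = 1/(151.73 − 49.65) = 1/102.08 = 0.009796 hr

Final: 0.009796 hr


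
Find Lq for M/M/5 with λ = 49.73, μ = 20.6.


a = λ/μ = 2.4141; ρ = a/5 = 0.4828
P₀ = 0.087651
Lq = P₀·a^c·ρ / (c!·(1−ρ)²) = 0.087651·81.98911·0.4828/(120·0.26748)
= 0.10810

Final: 0.10810


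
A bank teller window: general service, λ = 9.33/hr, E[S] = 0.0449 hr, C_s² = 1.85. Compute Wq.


ρ = λ·E[S] = 9.33·0.0449 = 0.4189
E[S²] = E[S]²(1+C_s²) = 0.0449²·(1+1.85) = 0.005746
Wq = λ·E[S²]/(2(1−ρ)) = 9.33·0.005746/(2·0.5811) = 0.04613 hr

Final: 0.04613 hr


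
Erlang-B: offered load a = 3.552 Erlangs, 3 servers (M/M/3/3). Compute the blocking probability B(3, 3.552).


B(c,a) = (a^c/c!) / Σ_{k=0}^{c} a^k/k!
a^3/3! = 7.469089
Σ terms (k=0..3): 1.00000 + 3.55200 + 6.30835 + 7.46909 = 18.329441
B = 7.469089/18.329441 = 0.407491

Final: 0.407491


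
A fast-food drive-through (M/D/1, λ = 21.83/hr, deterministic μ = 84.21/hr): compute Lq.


ρ = 21.83/84.21 = 0.2592
M/D/1: Lq = ρ²/(2(1−ρ)) = 0.06720/(2·0.7408) = 0.04536

Final: 0.04536


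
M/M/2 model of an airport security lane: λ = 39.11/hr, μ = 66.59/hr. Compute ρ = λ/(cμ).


ρ = λ/(cμ) = 39.11/(2·66.59) = 39.11/133.18 = 0.2937

Final: 0.2937


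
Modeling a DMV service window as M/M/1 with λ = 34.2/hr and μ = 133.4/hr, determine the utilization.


ρ = λ/μ = 34.2/133.4 = 0.2564

Final: 0.2564


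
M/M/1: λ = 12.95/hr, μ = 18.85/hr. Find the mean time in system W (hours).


W = 1/(μ−λ) = 1/(18.85 − 12.95) = 1/5.90 = 0.1695 hr

Final: 0.1695 hr


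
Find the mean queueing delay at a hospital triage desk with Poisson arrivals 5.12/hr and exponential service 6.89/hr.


ρ = 5.12/6.89 = 0.7431
Wq = ρ/(μ−λ) = 0.7431/(6.89 − 5.12) = 0.7431/1.77 = 0.4198 hr

Final: 0.4198 hr


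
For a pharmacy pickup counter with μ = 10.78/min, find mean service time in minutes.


Mean service time = 1/μ = 1/10.78 minute = 0.09276 minute
In minutes: 0.09276 × 1 = 0.09276 min

Final: 0.09276 min


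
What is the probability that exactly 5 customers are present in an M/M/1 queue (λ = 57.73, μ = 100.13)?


ρ = 57.73/100.13 = 0.5766
P_n = (1−ρ)·ρ^n = (1 − 0.5766)·0.5766^5 = 0.4234·0.063707 = 0.026977

Final: 0.026977


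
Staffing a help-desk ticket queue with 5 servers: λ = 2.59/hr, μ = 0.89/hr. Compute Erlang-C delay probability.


a = λ/μ = 2.9101; ρ = a/5 = 0.5820
P₀ = 0.051542 (from M/M/c formula)
C(c,a) = [a^c/(c!(1−ρ))]·P₀ = [208.71266/(120·0.4180)]·0.051542
= 4.16116·0.051542 = 0.214477

Final: 0.214477


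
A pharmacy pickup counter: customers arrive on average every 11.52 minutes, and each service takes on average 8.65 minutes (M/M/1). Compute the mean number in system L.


λ = 60/11.52 = 5.2083 /hr
μ = 60/8.65 = 6.9364 /hr
ρ = λ/μ = 5.2083/6.9364 = 0.7509
L = ρ/(1−ρ) = 0.7509/0.2491 = 3.0139

Final: 3.0139


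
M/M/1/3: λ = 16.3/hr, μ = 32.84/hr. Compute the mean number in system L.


ρ = 16.3/32.84 = 0.4963
L = ρ[1 − (K+1)ρ^K + Kρ^(K+1)] / [(1−ρ)(1−ρ^(K+1))]
Numerator: 0.4963·(1 − 4·0.122279 + 3·0.060693) = 0.343948
Denominator: (0.5037)·(0.939307) = 0.473086
L = 0.343948/0.473086 = 0.7270

Final: 0.7270


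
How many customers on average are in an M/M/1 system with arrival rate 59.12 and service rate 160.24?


ρ = λ/μ = 59.12/160.24 = 0.3689
L = ρ/(1−ρ) = 0.3689/(1 − 0.3689) = 0.3689/0.6311 = 0.5847

Final: 0.5847


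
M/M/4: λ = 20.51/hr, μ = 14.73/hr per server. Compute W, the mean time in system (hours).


a = 1.3924; ρ = 0.3481; P₀ = 0.246795
Lq = P₀·a^c·ρ/(c!(1−ρ)²) = 0.03166
Wq = Lq/λ = 0.03166/20.51 = 0.001544 hr
W = Wq + 1/μ = 0.001544 + 0.06789 = 0.06943 hr

Final: 0.06943 hr


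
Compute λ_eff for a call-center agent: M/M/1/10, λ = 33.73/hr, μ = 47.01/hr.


ρ = 0.7175; P_K = (1−ρ)ρ^10/(1−ρ^11) = 0.010488
λ_eff = λ(1 − P_K) = 33.73·(1 − 0.010488) = 33.73·0.989512 = 33.3762 /hr

Final: 33.3762 /hr


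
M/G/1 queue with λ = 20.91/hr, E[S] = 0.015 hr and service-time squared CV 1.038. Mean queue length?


ρ = λ·E[S] = 20.91·0.015 = 0.3136
Lq = ρ²(1+C_s²)/(2(1−ρ)) = 0.09838·(1+1.038)/(2·0.6864)
= 0.09838·2.0380/1.3727 = 0.14606

Final: 0.14606


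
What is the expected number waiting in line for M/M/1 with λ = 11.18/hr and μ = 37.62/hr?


ρ = 11.18/37.62 = 0.2972
Lq = ρ²/(1−ρ) = 0.08832/0.7028 = 0.1257

Final: 0.1257


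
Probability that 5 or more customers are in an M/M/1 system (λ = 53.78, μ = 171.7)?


ρ = 53.78/171.7 = 0.3132
P(N ≥ n) = ρ^n = 0.3132^5 = 0.003015

Final: 0.003015


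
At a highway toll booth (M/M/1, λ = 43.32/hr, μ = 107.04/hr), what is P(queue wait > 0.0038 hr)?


ρ = 43.32/107.04 = 0.4047
P(Wq > t) = ρ·e^{−(μ−λ)t} = 0.4047·e^{−0.2421}
= 0.4047·0.784949 = 0.317676

Final: 0.317676


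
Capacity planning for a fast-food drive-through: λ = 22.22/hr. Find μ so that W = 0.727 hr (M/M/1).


W = 1/(μ−λ) ⇒ μ − λ = 1/W = 1/0.727 = 1.3755
μ = λ + 1/W = 22.22 + 1.3755 = 23.5955 per hr

Final: 23.5955 /hr


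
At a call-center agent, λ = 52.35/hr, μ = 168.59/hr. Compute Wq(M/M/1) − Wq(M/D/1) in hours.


ρ = 52.35/168.59 = 0.3105
Wq(M/M/1) = ρ/(μ−λ) = 0.3105/116.24 = 0.002671 hr
Wq(M/D/1) = ρ/(2(μ−λ)) = 0.001336 hr
Savings = 0.002671 − 0.001336 = 0.001336 hr

Final: 0.001336 hr


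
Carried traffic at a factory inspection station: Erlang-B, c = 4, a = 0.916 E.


B(4,0.916) = 0.011767 (Erlang-B)
Carried load = a(1 − B) = 0.916·(1 − 0.011767) = 0.916·0.988233 = 0.9052 E

Final: 0.9052 Erlangs


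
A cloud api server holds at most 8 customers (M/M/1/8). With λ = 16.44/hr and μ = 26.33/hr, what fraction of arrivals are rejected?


ρ = λ/μ = 16.44/26.33 = 0.6244
P_K = (1−ρ)ρ^K/(1−ρ^(K+1)) = (0.3756·0.023100)/(1 − 0.014423)
= 0.008677/0.985577 = 0.008804

Final: 0.008804


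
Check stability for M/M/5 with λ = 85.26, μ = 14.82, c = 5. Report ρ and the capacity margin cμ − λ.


Total capacity cμ = 5·14.82 = 74.10/hr
ρ = λ/(cμ) = 85.26/74.10 = 1.1506
Stable ⇔ ρ < 1: NO
Spare capacity = cμ − λ = 74.10 − 85.26 = -11.16/hr

Final: ρ = 1.1506; unstable; margin = -11.16/hr


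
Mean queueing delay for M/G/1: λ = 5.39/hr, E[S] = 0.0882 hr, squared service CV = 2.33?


ρ = λ·E[S] = 5.39·0.0882 = 0.4754
E[S²] = E[S]²(1+C_s²) = 0.0882²·(1+2.33) = 0.025905
Wq = λ·E[S²]/(2(1−ρ)) = 5.39·0.025905/(2·0.5246) = 0.13308 hr

Final: 0.13308 hr


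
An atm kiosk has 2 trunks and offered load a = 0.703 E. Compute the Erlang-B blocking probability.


B(c,a) = (a^c/c!) / Σ_{k=0}^{c} a^k/k!
a^2/2! = 0.247104
Σ terms (k=0..2): 1.00000 + 0.70300 + 0.24710 = 1.950104
B = 0.247104/1.950104 = 0.126713

Final: 0.126713


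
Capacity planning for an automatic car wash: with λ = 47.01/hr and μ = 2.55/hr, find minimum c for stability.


Stability requires cμ > λ ⇔ c > λ/μ.
λ/μ = 47.01/2.55 = 18.4353
Minimum integer c = ⌊18.4353⌋ + 1 = 19
Check: 19·2.55 = 48.45 > 47.01, while 18·2.55 = 45.90 ≤ 47.01

Final: 19 servers


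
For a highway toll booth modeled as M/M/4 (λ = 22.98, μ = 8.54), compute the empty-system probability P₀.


a = λ/μ = 22.98/8.54 = 2.6909; ρ = a/c = 0.6727
Σ_{k=0}^{3} a^k/k! (terms k=0..3) = 1.00000 + 2.69087 + 3.62038 + 3.24732 = 10.55857
Tail: a^4/(4!(1−ρ)) = 52.42864/(24·0.3273) = 6.67473
P₀ = 1/(10.55857 + 6.67473) = 1/17.23329 = 0.058027

Final: 0.058027


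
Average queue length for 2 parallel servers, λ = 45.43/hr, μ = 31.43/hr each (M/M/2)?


a = λ/μ = 1.4454; ρ = a/2 = 0.7227
P₀ = 0.160957
Lq = P₀·a^c·ρ / (c!·(1−ρ)²) = 0.160957·2.08928·0.7227/(2·0.07689)
= 1.58051

Final: 1.58051


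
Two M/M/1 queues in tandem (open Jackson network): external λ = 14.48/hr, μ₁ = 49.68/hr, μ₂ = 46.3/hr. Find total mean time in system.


Each node sees arrival rate λ = 14.48/hr (tandem ⇒ throughput preserved).
W₁ = 1/(μ₁−λ) = 1/(49.68−14.48) = 0.02841 hr
W₂ = 1/(μ₂−λ) = 1/(46.3−14.48) = 0.03143 hr
W_total = W₁ + W₂ = 0.02841 + 0.03143 = 0.05984 hr

Final: 0.05984 hr


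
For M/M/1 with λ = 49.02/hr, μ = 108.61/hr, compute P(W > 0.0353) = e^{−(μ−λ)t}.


W ~ Exponential(μ−λ) for M/M/1.
μ − λ = 108.61 − 49.02 = 59.5900
P(W > t) = e^{−(μ−λ)t} = e^{−2.1035} = 0.122025

Final: 0.122025


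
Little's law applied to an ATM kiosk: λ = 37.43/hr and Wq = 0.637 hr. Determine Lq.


Lq = λWq = 37.43·0.637 = 23.8429

Final: 23.8429


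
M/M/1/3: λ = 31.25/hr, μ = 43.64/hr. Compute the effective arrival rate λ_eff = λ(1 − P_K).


ρ = 0.7161; P_K = (1−ρ)ρ^3/(1−ρ^4) = 0.141443
λ_eff = λ(1 − P_K) = 31.25·(1 − 0.141443) = 31.25·0.858557 = 26.8299 /hr

Final: 26.8299 /hr


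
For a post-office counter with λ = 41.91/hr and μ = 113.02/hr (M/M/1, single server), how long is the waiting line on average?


ρ = 41.91/113.02 = 0.3708
Lq = ρ²/(1−ρ) = 0.1375/0.6292 = 0.2185

Final: 0.2185


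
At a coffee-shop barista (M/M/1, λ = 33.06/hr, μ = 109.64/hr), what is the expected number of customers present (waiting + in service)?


ρ = λ/μ = 33.06/109.64 = 0.3015
L = ρ/(1−ρ) = 0.3015/(1 − 0.3015) = 0.3015/0.6985 = 0.4317

Final: 0.4317


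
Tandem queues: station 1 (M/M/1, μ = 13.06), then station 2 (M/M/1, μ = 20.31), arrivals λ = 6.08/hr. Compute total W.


Each node sees arrival rate λ = 6.08/hr (tandem ⇒ throughput preserved).
W₁ = 1/(μ₁−λ) = 1/(13.06−6.08) = 0.14327 hr
W₂ = 1/(μ₂−λ) = 1/(20.31−6.08) = 0.07027 hr
W_total = W₁ + W₂ = 0.14327 + 0.07027 = 0.21354 hr

Final: 0.21354 hr


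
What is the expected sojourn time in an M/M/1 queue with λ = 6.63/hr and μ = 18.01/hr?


W = 1/(μ−λ) = 1/(18.01 − 6.63) = 1/11.38 = 0.08787 hr

Final: 0.08787 hr


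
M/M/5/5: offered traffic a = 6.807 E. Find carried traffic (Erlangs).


B(5,6.807) = 0.413136 (Erlang-B)
Carried load = a(1 − B) = 6.807·(1 − 0.413136) = 6.807·0.586864 = 3.9948 E

Final: 3.9948 Erlangs


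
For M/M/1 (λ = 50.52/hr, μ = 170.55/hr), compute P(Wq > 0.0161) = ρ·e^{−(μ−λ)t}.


ρ = 50.52/170.55 = 0.2962
P(Wq > t) = ρ·e^{−(μ−λ)t} = 0.2962·e^{−1.9325}
= 0.2962·0.144788 = 0.042889

Final: 0.042889


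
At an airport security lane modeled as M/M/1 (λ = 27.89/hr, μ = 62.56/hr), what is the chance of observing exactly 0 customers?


ρ = 27.89/62.56 = 0.4458
P_n = (1−ρ)·ρ^n = (1 − 0.4458)·0.4458^0 = 0.5542·1.000000 = 0.554188

Final: 0.554188


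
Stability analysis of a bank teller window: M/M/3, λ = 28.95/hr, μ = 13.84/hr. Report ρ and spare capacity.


Total capacity cμ = 3·13.84 = 41.52/hr
ρ = λ/(cμ) = 28.95/41.52 = 0.6973
Stable ⇔ ρ < 1: YES
Spare capacity = cμ − λ = 41.52 − 28.95 = 12.57/hr

Final: ρ = 0.6973; stable; margin = 12.57/hr


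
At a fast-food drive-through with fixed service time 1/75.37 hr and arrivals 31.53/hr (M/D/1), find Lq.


ρ = 31.53/75.37 = 0.4183
M/D/1: Lq = ρ²/(2(1−ρ)) = 0.1750/(2·0.5817) = 0.15043

Final: 0.15043


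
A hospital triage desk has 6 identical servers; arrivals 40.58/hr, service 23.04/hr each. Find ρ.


ρ = λ/(cμ) = 40.58/(6·23.04) = 40.58/138.24 = 0.2935

Final: 0.2935


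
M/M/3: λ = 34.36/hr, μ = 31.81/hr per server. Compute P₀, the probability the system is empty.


a = λ/μ = 34.36/31.81 = 1.0802; ρ = a/c = 0.3601
Σ_{k=0}^{2} a^k/k! (terms k=0..2) = 1.00000 + 1.08016 + 0.58338 = 2.66354
Tail: a^3/(3!(1−ρ)) = 1.26028/(6·0.6399) = 0.32823
P₀ = 1/(2.66354 + 0.32823) = 1/2.99177 = 0.334251

Final: 0.334251


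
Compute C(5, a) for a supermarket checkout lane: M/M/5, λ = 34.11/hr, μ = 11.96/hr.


a = λ/μ = 2.8520; ρ = a/5 = 0.5704
P₀ = 0.054938 (from M/M/c formula)
C(c,a) = [a^c/(c!(1−ρ))]·P₀ = [188.69166/(120·0.4296)]·0.054938
= 3.66023·0.054938 = 0.201087

Final: 0.201087


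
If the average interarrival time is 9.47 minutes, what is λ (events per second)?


λ = 1/(interarrival time) in consistent units.
1 second = 0.0166667 min, so λ = 0.0166667/9.47 = 0.001760 per second

Final: 0.001760 /sec


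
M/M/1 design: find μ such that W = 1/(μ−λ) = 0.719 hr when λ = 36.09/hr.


W = 1/(μ−λ) ⇒ μ − λ = 1/W = 1/0.719 = 1.3908
μ = λ + 1/W = 36.09 + 1.3908 = 37.4808 per hr

Final: 37.4808 /hr


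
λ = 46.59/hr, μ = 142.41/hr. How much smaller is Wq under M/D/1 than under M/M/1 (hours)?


ρ = 46.59/142.41 = 0.3272
Wq(M/M/1) = ρ/(μ−λ) = 0.3272/95.82 = 0.003414 hr
Wq(M/D/1) = ρ/(2(μ−λ)) = 0.001707 hr
Savings = 0.003414 − 0.001707 = 0.001707 hr

Final: 0.001707 hr


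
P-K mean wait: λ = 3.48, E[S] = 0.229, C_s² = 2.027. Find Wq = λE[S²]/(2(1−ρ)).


ρ = λ·E[S] = 3.48·0.229 = 0.7969
E[S²] = E[S]²(1+C_s²) = 0.229²·(1+2.027) = 0.158739
Wq = λ·E[S²]/(2(1−ρ)) = 3.48·0.158739/(2·0.2031) = 1.36008 hr

Final: 1.36008 hr


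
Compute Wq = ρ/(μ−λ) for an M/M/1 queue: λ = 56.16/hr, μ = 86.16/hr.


ρ = 56.16/86.16 = 0.6518
Wq = ρ/(μ−λ) = 0.6518/(86.16 − 56.16) = 0.6518/30.00 = 0.02173 hr

Final: 0.02173 hr


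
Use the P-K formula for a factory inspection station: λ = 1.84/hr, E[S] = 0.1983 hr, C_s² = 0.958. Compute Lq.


ρ = λ·E[S] = 1.84·0.1983 = 0.3649
Lq = ρ²(1+C_s²)/(2(1−ρ)) = 0.1331·(1+0.958)/(2·0.6351)
= 0.1331·1.9580/1.2703 = 0.20521

Final: 0.20521


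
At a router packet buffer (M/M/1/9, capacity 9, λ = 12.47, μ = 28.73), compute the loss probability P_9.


ρ = λ/μ = 12.47/28.73 = 0.4340
P_K = (1−ρ)ρ^K/(1−ρ^(K+1)) = (0.5660·0.0005467)/(1 − 0.0002373)
= 0.0003094/0.999763 = 0.0003095

Final: 0.0003095


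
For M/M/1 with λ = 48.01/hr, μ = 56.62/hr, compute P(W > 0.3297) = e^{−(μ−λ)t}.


W ~ Exponential(μ−λ) for M/M/1.
μ − λ = 56.62 − 48.01 = 8.6100
P(W > t) = e^{−(μ−λ)t} = e^{−2.8387} = 0.058501

Final: 0.058501


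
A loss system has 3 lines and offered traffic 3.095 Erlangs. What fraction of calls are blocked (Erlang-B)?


B(c,a) = (a^c/c!) / Σ_{k=0}^{c} a^k/k!
a^3/3! = 4.941180
Σ terms (k=0..3): 1.00000 + 3.09500 + 4.78951 + 4.94118 = 13.825693
B = 4.941180/13.825693 = 0.357391

Final: 0.357391


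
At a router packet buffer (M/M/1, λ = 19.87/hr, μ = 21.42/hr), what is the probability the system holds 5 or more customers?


ρ = 19.87/21.42 = 0.9276
P(N ≥ n) = ρ^n = 0.9276^5 = 0.686898

Final: 0.686898


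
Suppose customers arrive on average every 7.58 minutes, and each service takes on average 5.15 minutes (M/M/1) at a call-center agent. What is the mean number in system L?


λ = 60/7.58 = 7.9156 /hr
μ = 60/5.15 = 11.6505 /hr
ρ = λ/μ = 7.9156/11.6505 = 0.6794
L = ρ/(1−ρ) = 0.6794/0.3206 = 2.1193

Final: 2.1193


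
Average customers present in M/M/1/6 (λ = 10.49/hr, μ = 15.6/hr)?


ρ = 10.49/15.6 = 0.6724
L = ρ[1 − (K+1)ρ^K + Kρ^(K+1)] / [(1−ρ)(1−ρ^(K+1))]
Numerator: 0.6724·(1 − 7·0.092450 + 6·0.062166) = 0.488088
Denominator: (0.3276)·(0.937834) = 0.307201
L = 0.488088/0.307201 = 1.5888

Final: 1.5888


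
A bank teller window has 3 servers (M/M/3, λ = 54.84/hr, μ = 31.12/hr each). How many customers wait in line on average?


a = λ/μ = 1.7622; ρ = a/3 = 0.5874
P₀ = 0.153246
Lq = P₀·a^c·ρ / (c!·(1−ρ)²) = 0.153246·5.47235·0.5874/(6·0.17024)
= 0.48228

Final: 0.48228


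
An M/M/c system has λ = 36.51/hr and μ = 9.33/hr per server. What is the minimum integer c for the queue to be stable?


Stability requires cμ > λ ⇔ c > λ/μ.
λ/μ = 36.51/9.33 = 3.9132
Minimum integer c = ⌊3.9132⌋ + 1 = 4
Check: 4·9.33 = 37.32 > 36.51, while 3·9.33 = 27.99 ≤ 36.51

Final: 4 servers


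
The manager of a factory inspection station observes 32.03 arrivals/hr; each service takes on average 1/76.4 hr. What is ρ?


ρ = λ/μ = 32.03/76.4 = 0.4192

Final: 0.4192


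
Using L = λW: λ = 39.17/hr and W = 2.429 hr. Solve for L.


L = λW = 39.17·2.429 = 95.1439

Final: 95.1439


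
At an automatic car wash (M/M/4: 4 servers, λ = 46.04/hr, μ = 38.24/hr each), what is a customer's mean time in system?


a = 1.2040; ρ = 0.3010; P₀ = 0.298965
Lq = P₀·a^c·ρ/(c!(1−ρ)²) = 0.01612
Wq = Lq/λ = 0.01612/46.04 = 0.0003502 hr
W = Wq + 1/μ = 0.0003502 + 0.02615 = 0.02650 hr

Final: 0.02650 hr


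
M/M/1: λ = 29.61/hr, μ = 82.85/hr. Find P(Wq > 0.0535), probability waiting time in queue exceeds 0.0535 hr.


ρ = 29.61/82.85 = 0.3574
P(Wq > t) = ρ·e^{−(μ−λ)t} = 0.3574·e^{−2.8483}
= 0.3574·0.057940 = 0.020707

Final: 0.020707


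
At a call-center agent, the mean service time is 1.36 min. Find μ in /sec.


μ = 1/(service time) in consistent units.
1 second = 0.0166667 min, so μ = 0.0166667/1.36 = 0.01225 per second

Final: 0.01225 /sec


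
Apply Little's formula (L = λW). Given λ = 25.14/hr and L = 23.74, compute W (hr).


W = L/λ = 23.74/25.14 = 0.9443 hr

Final: 0.9443 hr


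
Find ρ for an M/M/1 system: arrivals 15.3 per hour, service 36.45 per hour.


ρ = λ/μ = 15.3/36.45 = 0.4198

Final: 0.4198


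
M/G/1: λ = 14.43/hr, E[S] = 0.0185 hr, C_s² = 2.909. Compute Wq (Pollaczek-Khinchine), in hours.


ρ = λ·E[S] = 14.43·0.0185 = 0.2670
E[S²] = E[S]²(1+C_s²) = 0.0185²·(1+2.909) = 0.001338
Wq = λ·E[S²]/(2(1−ρ)) = 14.43·0.001338/(2·0.7330) = 0.01317 hr

Final: 0.01317 hr


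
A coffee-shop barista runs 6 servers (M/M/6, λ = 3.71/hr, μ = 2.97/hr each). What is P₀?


a = λ/μ = 3.71/2.97 = 1.2492; ρ = a/c = 0.2082
Σ_{k=0}^{5} a^k/k! (terms k=0..5) = 1.00000 + 1.24916 + 0.78020 + 0.32486 + 0.10145 + 0.02535 = 3.48102
Tail: a^6/(6!(1−ρ)) = 3.79931/(720·0.7918) = 0.006664
P₀ = 1/(3.48102 + 0.006664) = 1/3.48768 = 0.286723

Final: 0.286723


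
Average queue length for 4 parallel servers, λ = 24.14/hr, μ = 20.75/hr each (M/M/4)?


a = λ/μ = 1.1634; ρ = a/4 = 0.2908
P₀ = 0.311512
Lq = P₀·a^c·ρ / (c!·(1−ρ)²) = 0.311512·1.83179·0.2908/(24·0.50290)
= 0.01375

Final: 0.01375


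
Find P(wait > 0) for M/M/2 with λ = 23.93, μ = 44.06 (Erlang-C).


a = λ/μ = 0.5431; ρ = a/2 = 0.2716
P₀ = 0.572869 (from M/M/c formula)
C(c,a) = [a^c/(c!(1−ρ))]·P₀ = [0.29498/(2·0.7284)]·0.572869
= 0.20248·0.572869 = 0.115992

Final: 0.115992


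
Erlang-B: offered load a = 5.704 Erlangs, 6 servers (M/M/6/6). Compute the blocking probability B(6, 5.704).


B(c,a) = (a^c/c!) / Σ_{k=0}^{c} a^k/k!
a^6/6! = 47.834871
Σ terms (k=0..6): 1.00000 + 5.70400 + 16.26781 + 30.93053 + 44.10693 + 50.31719 + 47.83487 = 196.161319
B = 47.834871/196.161319 = 0.243855

Final: 0.243855


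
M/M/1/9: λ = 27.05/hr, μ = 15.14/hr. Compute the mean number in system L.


ρ = 27.05/15.14 = 1.7867
L = ρ[1 − (K+1)ρ^K + Kρ^(K+1)] / [(1−ρ)(1−ρ^(K+1))]
Numerator: 1.7867·(1 − 10·185.512231 + 9·331.446886) = 2016.957453
Denominator: (-0.7867)·(-330.446886) = 259.948640
L = 2016.957453/259.948640 = 7.7591

Final: 7.7591


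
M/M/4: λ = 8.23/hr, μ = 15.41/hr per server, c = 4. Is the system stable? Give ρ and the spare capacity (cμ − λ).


Total capacity cμ = 4·15.41 = 61.64/hr
ρ = λ/(cμ) = 8.23/61.64 = 0.1335
Stable ⇔ ρ < 1: YES
Spare capacity = cμ − λ = 61.64 − 8.23 = 53.41/hr

Final: ρ = 0.1335; stable; margin = 53.41/hr


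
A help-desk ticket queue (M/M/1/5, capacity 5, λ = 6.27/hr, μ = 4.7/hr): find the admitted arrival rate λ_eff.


ρ = 1.3340; P_K = (1−ρ)ρ^5/(1−ρ^6) = 0.304403
λ_eff = λ(1 − P_K) = 6.27·(1 − 0.304403) = 6.27·0.695597 = 4.3614 /hr

Final: 4.3614 /hr


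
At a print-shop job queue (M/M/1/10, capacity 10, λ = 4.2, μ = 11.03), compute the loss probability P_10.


ρ = λ/μ = 4.2/11.03 = 0.3808
P_K = (1−ρ)ρ^K/(1−ρ^(K+1)) = (0.6192·0.00006408)/(1 − 0.00002440)
= 0.00003968/0.999976 = 0.00003968

Final: 0.00003968


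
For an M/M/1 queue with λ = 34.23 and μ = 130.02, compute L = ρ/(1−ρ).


ρ = λ/μ = 34.23/130.02 = 0.2633
L = ρ/(1−ρ) = 0.2633/(1 − 0.2633) = 0.2633/0.7367 = 0.3573

Final: 0.3573


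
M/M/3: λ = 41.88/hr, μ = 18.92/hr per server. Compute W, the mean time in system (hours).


a = 2.2135; ρ = 0.7378; P₀ = 0.079627
Lq = P₀·a^c·ρ/(c!(1−ρ)²) = 1.54529
Wq = Lq/λ = 1.54529/41.88 = 0.03690 hr
W = Wq + 1/μ = 0.03690 + 0.05285 = 0.08975 hr

Final: 0.08975 hr


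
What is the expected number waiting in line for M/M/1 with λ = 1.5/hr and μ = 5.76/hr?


ρ = 1.5/5.76 = 0.2604
Lq = ρ²/(1−ρ) = 0.06782/0.7396 = 0.09170

Final: 0.09170


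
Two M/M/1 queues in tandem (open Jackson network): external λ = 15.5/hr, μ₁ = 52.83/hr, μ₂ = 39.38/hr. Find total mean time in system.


Each node sees arrival rate λ = 15.5/hr (tandem ⇒ throughput preserved).
W₁ = 1/(μ₁−λ) = 1/(52.83−15.5) = 0.02679 hr
W₂ = 1/(μ₂−λ) = 1/(39.38−15.5) = 0.04188 hr
W_total = W₁ + W₂ = 0.02679 + 0.04188 = 0.06866 hr

Final: 0.06866 hr


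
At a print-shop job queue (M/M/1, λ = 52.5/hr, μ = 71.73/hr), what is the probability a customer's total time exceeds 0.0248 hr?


W ~ Exponential(μ−λ) for M/M/1.
μ − λ = 71.73 − 52.5 = 19.2300
P(W > t) = e^{−(μ−λ)t} = e^{−0.4769} = 0.620702

Final: 0.620702


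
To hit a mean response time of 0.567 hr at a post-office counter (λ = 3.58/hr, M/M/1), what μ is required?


W = 1/(μ−λ) ⇒ μ − λ = 1/W = 1/0.567 = 1.7637
μ = λ + 1/W = 3.58 + 1.7637 = 5.3437 per hr

Final: 5.3437 /hr


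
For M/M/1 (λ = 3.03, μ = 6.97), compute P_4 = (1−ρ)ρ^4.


ρ = 3.03/6.97 = 0.4347
P_n = (1−ρ)·ρ^n = (1 − 0.4347)·0.4347^4 = 0.5653·0.035714 = 0.020188

Final: 0.020188


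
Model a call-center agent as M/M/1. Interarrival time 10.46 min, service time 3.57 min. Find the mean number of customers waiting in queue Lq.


λ = 60/10.46 = 5.7361 /hr
μ = 60/3.57 = 16.8067 /hr
ρ = λ/μ = 5.7361/16.8067 = 0.3413
Lq = ρ²/(1−ρ) = 0.1165/0.6587 = 0.1768

Final: 0.1768


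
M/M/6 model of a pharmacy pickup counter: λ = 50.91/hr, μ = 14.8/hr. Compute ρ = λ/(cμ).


ρ = λ/(cμ) = 50.91/(6·14.8) = 50.91/88.80 = 0.5733

Final: 0.5733


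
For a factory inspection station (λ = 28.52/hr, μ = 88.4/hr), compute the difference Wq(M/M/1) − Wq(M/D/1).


ρ = 28.52/88.4 = 0.3226
Wq(M/M/1) = ρ/(μ−λ) = 0.3226/59.88 = 0.005388 hr
Wq(M/D/1) = ρ/(2(μ−λ)) = 0.002694 hr
Savings = 0.005388 − 0.002694 = 0.002694 hr

Final: 0.002694 hr


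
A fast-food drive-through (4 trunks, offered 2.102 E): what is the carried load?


B(4,2.102) = 0.106018 (Erlang-B)
Carried load = a(1 − B) = 2.102·(1 − 0.106018) = 2.102·0.893982 = 1.8791 E

Final: 1.8791 Erlangs


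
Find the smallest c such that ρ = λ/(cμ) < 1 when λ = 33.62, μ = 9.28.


Stability requires cμ > λ ⇔ c > λ/μ.
λ/μ = 33.62/9.28 = 3.6228
Minimum integer c = ⌊3.6228⌋ + 1 = 4
Check: 4·9.28 = 37.12 > 33.62, while 3·9.28 = 27.84 ≤ 33.62

Final: 4 servers


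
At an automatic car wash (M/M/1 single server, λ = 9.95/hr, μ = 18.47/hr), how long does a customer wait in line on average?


ρ = 9.95/18.47 = 0.5387
Wq = ρ/(μ−λ) = 0.5387/(18.47 − 9.95) = 0.5387/8.52 = 0.06323 hr

Final: 0.06323 hr


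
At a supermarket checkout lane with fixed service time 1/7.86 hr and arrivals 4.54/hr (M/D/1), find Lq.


ρ = 4.54/7.86 = 0.5776
M/D/1: Lq = ρ²/(2(1−ρ)) = 0.3336/(2·0.4224) = 0.39493

Final: 0.39493


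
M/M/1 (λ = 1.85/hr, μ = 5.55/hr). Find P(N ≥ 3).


ρ = 1.85/5.55 = 0.3333
P(N ≥ n) = ρ^n = 0.3333^3 = 0.037037

Final: 0.037037


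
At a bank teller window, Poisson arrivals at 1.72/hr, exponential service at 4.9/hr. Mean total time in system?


W = 1/(μ−λ) = 1/(4.9 − 1.72) = 1/3.18 = 0.3145 hr

Final: 0.3145 hr


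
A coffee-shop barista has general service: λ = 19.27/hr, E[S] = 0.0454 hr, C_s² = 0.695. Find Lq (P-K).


ρ = λ·E[S] = 19.27·0.0454 = 0.8749
Lq = ρ²(1+C_s²)/(2(1−ρ)) = 0.7654·(1+0.695)/(2·0.1251)
= 0.7654·1.6950/0.2503 = 5.18336

Final: 5.18336


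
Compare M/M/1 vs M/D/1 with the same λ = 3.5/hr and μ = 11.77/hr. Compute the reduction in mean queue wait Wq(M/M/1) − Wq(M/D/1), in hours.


ρ = 3.5/11.77 = 0.2974
Wq(M/M/1) = ρ/(μ−λ) = 0.2974/8.27 = 0.03596 hr
Wq(M/D/1) = ρ/(2(μ−λ)) = 0.01798 hr
Savings = 0.03596 − 0.01798 = 0.01798 hr

Final: 0.01798 hr


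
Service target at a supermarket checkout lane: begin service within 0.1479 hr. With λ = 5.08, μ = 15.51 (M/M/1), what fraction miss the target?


ρ = 5.08/15.51 = 0.3275
P(Wq > t) = ρ·e^{−(μ−λ)t} = 0.3275·e^{−1.5426}
= 0.3275·0.213825 = 0.070034

Final: 0.070034


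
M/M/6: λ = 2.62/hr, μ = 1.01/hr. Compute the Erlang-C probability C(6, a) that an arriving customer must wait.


a = λ/μ = 2.5941; ρ = a/6 = 0.4323
P₀ = 0.074189 (from M/M/c formula)
C(c,a) = [a^c/(c!(1−ρ))]·P₀ = [304.70495/(720·0.5677)]·0.074189
= 0.74552·0.074189 = 0.055310

Final: 0.055310


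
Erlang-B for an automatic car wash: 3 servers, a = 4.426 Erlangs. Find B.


B(c,a) = (a^c/c!) / Σ_{k=0}^{c} a^k/k!
a^3/3! = 14.450503
Σ terms (k=0..3): 1.00000 + 4.42600 + 9.79474 + 14.45050 = 29.671241
B = 14.450503/29.671241 = 0.487021

Final: 0.487021


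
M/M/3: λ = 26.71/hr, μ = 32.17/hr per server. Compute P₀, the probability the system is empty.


a = λ/μ = 26.71/32.17 = 0.8303; ρ = a/c = 0.2768
Σ_{k=0}^{2} a^k/k! (terms k=0..2) = 1.00000 + 0.83028 + 0.34468 = 2.17496
Tail: a^3/(3!(1−ρ)) = 0.57236/(6·0.7232) = 0.13190
P₀ = 1/(2.17496 + 0.13190) = 1/2.30685 = 0.433491

Final: 0.433491


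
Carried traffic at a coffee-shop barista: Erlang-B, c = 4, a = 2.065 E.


B(4,2.065) = 0.102077 (Erlang-B)
Carried load = a(1 − B) = 2.065·(1 − 0.102077) = 2.065·0.897923 = 1.8542 E

Final: 1.8542 Erlangs


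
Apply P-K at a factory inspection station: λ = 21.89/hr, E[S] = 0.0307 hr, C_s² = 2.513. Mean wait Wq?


ρ = λ·E[S] = 21.89·0.0307 = 0.6720
E[S²] = E[S]²(1+C_s²) = 0.0307²·(1+2.513) = 0.003311
Wq = λ·E[S²]/(2(1−ρ)) = 21.89·0.003311/(2·0.3280) = 0.11049 hr

Final: 0.11049 hr


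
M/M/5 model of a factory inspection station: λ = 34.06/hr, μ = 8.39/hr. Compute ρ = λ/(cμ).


ρ = λ/(cμ) = 34.06/(5·8.39) = 34.06/41.95 = 0.8119

Final: 0.8119


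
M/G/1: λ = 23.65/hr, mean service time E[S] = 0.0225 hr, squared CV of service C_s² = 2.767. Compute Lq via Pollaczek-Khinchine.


ρ = λ·E[S] = 23.65·0.0225 = 0.5321
Lq = ρ²(1+C_s²)/(2(1−ρ)) = 0.2832·(1+2.767)/(2·0.4679)
= 0.2832·3.7670/0.9358 = 1.13989

Final: 1.13989


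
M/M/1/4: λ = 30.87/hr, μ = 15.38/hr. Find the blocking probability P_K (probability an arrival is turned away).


ρ = λ/μ = 30.87/15.38 = 2.0072
P_K = (1−ρ)ρ^K/(1−ρ^(K+1)) = (-1.0072·16.230099)/(1 − 32.576279)
= -16.346179/-31.576279 = 0.517673

Final: 0.517673


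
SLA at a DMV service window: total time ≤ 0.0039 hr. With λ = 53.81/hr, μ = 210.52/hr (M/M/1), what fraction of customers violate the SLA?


W ~ Exponential(μ−λ) for M/M/1.
μ − λ = 210.52 − 53.81 = 156.7100
P(W > t) = e^{−(μ−λ)t} = e^{−0.6112} = 0.542716

Final: 0.542716


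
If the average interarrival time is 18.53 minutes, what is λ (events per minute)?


λ = 1/(interarrival time) in consistent units.
1 minute = 1 min, so λ = 1/18.53 = 0.05397 per minute

Final: 0.05397 /min


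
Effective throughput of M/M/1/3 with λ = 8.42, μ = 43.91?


ρ = 0.1918; P_K = (1−ρ)ρ^3/(1−ρ^4) = 0.005707
λ_eff = λ(1 − P_K) = 8.42·(1 − 0.005707) = 8.42·0.994293 = 8.3720 /hr

Final: 8.3720 /hr


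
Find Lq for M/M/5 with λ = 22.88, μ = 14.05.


a = λ/μ = 1.6285; ρ = a/5 = 0.3257
P₀ = 0.195743
Lq = P₀·a^c·ρ / (c!·(1−ρ)²) = 0.195743·11.45245·0.3257/(120·0.45469)
= 0.01338

Final: 0.01338


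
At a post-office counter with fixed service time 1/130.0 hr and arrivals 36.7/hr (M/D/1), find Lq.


ρ = 36.7/130.0 = 0.2823
M/D/1: Lq = ρ²/(2(1−ρ)) = 0.07970/(2·0.7177) = 0.05552

Final: 0.05552


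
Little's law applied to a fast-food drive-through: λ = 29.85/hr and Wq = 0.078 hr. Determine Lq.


Lq = λWq = 29.85·0.078 = 2.3283

Final: 2.3283


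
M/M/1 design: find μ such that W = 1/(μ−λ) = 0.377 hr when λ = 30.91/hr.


W = 1/(μ−λ) ⇒ μ − λ = 1/W = 1/0.377 = 2.6525
μ = λ + 1/W = 30.91 + 2.6525 = 33.5625 per hr

Final: 33.5625 /hr


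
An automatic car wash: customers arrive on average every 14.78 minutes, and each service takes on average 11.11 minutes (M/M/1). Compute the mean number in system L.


λ = 60/14.78 = 4.0595 /hr
μ = 60/11.11 = 5.4005 /hr
ρ = λ/μ = 4.0595/5.4005 = 0.7517
L = ρ/(1−ρ) = 0.7517/0.2483 = 3.0272

Final: 3.0272
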